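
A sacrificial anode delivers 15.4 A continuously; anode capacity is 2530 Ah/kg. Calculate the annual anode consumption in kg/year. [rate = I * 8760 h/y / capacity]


Annual consumption = current * hours per year / capacity
Rate = 15.4 * 8760 / 2530 = 53.3 kg/year

53.3 kg/year


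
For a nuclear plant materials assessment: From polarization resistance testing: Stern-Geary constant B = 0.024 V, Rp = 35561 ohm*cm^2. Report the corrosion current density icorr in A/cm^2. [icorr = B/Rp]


Apply the Stern-Geary relation: icorr = B / Rp
icorr = 0.024 / 35561 = 6.749×10^-7 A/cm^2

6.749×10^-7 A/cm^2


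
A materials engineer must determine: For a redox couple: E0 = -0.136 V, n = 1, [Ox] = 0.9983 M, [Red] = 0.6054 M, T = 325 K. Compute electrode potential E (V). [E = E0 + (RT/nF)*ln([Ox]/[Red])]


Apply the Nernst equation: E = E0 + (RT/nF)*ln([Ox]/[Red])
Step 1: RT/nF = 8.314*325/(1*96485) = 0.02800487 V
Step 2: [Ox]/[Red] = 0.9983/0.6054 = 1.648992
Step 3: ln(1.648992) = 0.500164
Step 4: correction = 0.02800487 * 0.500164 = 0.014 V
E = -0.136 + 0.014 = -0.122 V

-0.122 V


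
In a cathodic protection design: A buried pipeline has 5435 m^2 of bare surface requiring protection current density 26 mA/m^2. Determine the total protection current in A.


I = area * current density, then convert mA → A (÷1000)
I = 5435 * 26 / 1000 = 141.31 A

141.31 A


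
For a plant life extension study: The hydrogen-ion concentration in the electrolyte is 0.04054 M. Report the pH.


pH = −log10[H+]
pH = −log10(0.04054) = 1.39

1.39


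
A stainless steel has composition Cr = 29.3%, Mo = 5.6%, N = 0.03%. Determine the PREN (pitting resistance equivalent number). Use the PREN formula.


Apply the PREN formula: PREN = Cr + 3.3*Mo + 16*N
PREN = 29.3 + 3.3*5.6 + 16*0.03
PREN = 29.3 + 18.48 + 0.48 = 48.26

48.26


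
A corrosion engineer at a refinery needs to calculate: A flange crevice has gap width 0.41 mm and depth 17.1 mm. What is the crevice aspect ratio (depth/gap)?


Aspect ratio = depth / gap
Ratio = 17.1 / 0.41 = 41.7

41.7


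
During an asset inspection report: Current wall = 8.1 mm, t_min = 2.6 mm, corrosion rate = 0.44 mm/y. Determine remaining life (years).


Apply the remaining-life relation: RL = (t_current − t_min) / CR
RL = (8.1 − 2.6) / 0.44 = 5.5 / 0.44 = 12.5 years

12.5 years


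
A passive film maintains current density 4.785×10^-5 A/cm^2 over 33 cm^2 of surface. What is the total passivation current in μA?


I = i_pass * A, then convert A → μA (×10^6)
I = 4.785×10^-5 * 33 * 10^6 = 1579.05 μA

1579.05 μA


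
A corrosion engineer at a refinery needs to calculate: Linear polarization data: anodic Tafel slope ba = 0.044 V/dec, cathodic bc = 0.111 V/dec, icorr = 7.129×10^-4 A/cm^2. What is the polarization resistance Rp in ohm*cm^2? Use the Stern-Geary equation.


Apply the Stern-Geary equation: Rp = ba*bc / (2.303*icorr*(ba+bc))
ba*bc = 0.044*0.111 = 0.004884
ba+bc = 0.155; 2.303*icorr*(ba+bc) = 2.303*7.129×10^-4*0.155 = 2.5448035×10^-4
Rp = 0.004884 / 2.5448035×10^-4 = 19.2 ohm*cm^2

19.2 ohm*cm^2


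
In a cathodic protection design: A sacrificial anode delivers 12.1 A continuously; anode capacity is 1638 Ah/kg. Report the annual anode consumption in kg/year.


Annual consumption = current * hours per year / capacity
Rate = 12.1 * 8760 / 1638 = 64.7 kg/year

64.7 kg/year


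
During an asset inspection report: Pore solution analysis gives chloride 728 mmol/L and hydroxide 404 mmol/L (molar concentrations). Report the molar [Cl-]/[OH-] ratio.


Threshold parameter = [Cl-] / [OH-] (molar basis; both in mmol/L, so units cancel)
Ratio = 728 / 404 = 1.8

1.8


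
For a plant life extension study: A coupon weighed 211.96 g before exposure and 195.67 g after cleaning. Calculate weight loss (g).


Weight loss = initial − final
WL = 211.96 − 195.67 = 16.29 g

16.29 g


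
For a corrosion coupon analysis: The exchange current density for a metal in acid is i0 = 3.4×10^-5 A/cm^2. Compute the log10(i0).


i0 = 3.4×10^-5 A/cm^2
log10(i0) = -4.469

-4.469


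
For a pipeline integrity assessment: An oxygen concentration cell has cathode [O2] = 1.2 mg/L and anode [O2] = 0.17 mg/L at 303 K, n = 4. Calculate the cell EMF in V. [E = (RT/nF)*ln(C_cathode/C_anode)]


Apply the Nernst concentration-cell relation: E = (RT/nF)*ln(C_cathode/C_anode)
RT/nF = 8.314*303/(4*96485) = 0.00652729 V
ln(1.2/0.17) = 1.95428
E = 0.00652729 * 1.95428 = 0.01276 V

0.01276 V


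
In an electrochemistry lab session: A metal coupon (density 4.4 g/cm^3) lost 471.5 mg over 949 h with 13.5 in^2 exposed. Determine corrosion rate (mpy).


Apply the mpy weight-loss relation: CR = 534 * W / (D * A * T)
Numerator: 534 * 471.5 = 251781.0
Denominator: 4.4 * 13.5 * 949 = 56370.6
CR = 251781.0 / 56370.6 = 4.467 mpy

4.467 mpy


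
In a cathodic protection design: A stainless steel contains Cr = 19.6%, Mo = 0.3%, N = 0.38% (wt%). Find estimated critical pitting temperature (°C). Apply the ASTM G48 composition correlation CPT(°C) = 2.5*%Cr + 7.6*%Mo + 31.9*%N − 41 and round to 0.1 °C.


Apply the ASTM G48 empirical CPT estimate: CPT(°C) = 2.5*%Cr + 7.6*%Mo + 31.9*%N − 41
2.5*19.6 = 49; 7.6*0.3 = 2.28; 31.9*0.38 = 12.122
CPT = 49 + 2.28 + 12.122 − 41 = 22.402 °C
Rounded to 0.1 °C: CPT ≈ 22.4 °C

22.4 °C


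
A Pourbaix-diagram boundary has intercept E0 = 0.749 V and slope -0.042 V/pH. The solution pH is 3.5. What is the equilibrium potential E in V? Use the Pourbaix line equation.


Apply the Pourbaix line equation: E = E0 + slope*pH
E = 0.749 + (-0.042)*3.5 = 0.749 + (-0.147) = 0.602 V
Rounded to 4 decimal places: E = 0.6020 V

0.6020 V


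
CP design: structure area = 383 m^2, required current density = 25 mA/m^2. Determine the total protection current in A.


I = area * current density, then convert mA → A (÷1000)
I = 383 * 25 / 1000 = 9.58 A

9.58 A


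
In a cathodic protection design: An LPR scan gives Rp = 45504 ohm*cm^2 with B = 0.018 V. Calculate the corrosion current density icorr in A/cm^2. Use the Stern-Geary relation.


Apply the Stern-Geary relation: icorr = B / Rp
icorr = 0.018 / 45504 = 3.956×10^-7 A/cm^2

3.956×10^-7 A/cm^2


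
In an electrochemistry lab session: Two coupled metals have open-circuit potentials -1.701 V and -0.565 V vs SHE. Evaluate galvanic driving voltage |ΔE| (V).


Driving voltage is the absolute potential difference.
|ΔE| = |-1.701 − (-0.565)| = 1.136 V

1.136 V


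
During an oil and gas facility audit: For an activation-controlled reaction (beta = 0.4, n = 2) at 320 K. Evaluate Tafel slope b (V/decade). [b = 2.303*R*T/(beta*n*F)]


Apply the Tafel slope relation: b = 2.303*R*T/(beta*n*F)
Numerator: 2.303 * 8.314 * 320 = 6127.09
Denominator: 0.4 * 2 * 96485 = 77188.0
b = 6127.09 / 77188.0 = 0.079 V/decade

0.079 V/decade


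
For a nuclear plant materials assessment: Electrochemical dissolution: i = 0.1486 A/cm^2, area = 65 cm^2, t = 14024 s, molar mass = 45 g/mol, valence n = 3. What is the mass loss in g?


Apply Faraday's law: m = i*A*t*M / (n*F)
Total charge passed Q = i*A*t = 0.1486*65*14024 = 135457.816 C
m = Q*M/(n*F) = 135457.816*45/(3*96485) = 21.0589 g

21.0589 g


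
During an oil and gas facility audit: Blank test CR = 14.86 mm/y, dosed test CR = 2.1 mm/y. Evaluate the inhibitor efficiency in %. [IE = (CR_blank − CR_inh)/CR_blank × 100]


Apply the inhibitor-efficiency definition: IE = (CR_blank − CR_inh)/CR_blank × 100
IE = (14.86 − 2.1) / 14.86 × 100
IE = 12.76 / 14.86 × 100 = 85.9 %

85.9 %


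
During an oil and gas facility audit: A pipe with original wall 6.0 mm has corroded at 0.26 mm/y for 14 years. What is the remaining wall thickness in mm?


Remaining wall = original − CR × time
t = 6.0 − 0.26*14 = 6.0 − 3.64 = 2.36 mm

2.36 mm


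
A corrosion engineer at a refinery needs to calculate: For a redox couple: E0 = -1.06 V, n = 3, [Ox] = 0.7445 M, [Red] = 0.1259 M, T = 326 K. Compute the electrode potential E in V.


Apply the Nernst equation: E = E0 + (RT/nF)*ln([Ox]/[Red])
Step 1: RT/nF = 8.314*326/(3*96485) = 0.00936368 V
Step 2: [Ox]/[Red] = 0.7445/0.1259 = 5.913423
Step 3: ln(5.913423) = 1.777225
Step 4: correction = 0.00936368 * 1.777225 = 0.0166 V
E = -1.06 + 0.0166 = -1.0434 V

-1.0434 V


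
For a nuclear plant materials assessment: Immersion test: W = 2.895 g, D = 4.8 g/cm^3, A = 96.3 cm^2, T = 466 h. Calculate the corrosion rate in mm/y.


Apply the mm/y weight-loss relation: CR = 87600 * W / (D * A * T)
Numerator: 87600 * 2.895 = 253602.0
Denominator: 4.8 * 96.3 * 466 = 215403.84
CR = 253602.0 / 215403.84 = 1.17733 mm/y

1.17733 mm/y


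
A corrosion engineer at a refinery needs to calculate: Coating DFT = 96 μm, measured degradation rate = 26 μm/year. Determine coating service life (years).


Service life = thickness / degradation rate
Life = 96 / 26 = 3.7 years

3.7 years


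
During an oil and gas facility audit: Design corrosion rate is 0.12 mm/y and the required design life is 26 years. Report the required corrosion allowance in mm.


Corrosion allowance = CR × design life
CA = 0.12 * 26 = 3.12 mm

3.12 mm


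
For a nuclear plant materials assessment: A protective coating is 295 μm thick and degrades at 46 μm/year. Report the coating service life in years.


Service life = thickness / degradation rate
Life = 295 / 46 = 6.4 years

6.4 years


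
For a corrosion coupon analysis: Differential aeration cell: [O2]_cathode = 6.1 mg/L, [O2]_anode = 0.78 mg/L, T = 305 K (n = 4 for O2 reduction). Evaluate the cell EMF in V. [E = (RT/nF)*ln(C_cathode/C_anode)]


Apply the Nernst concentration-cell relation: E = (RT/nF)*ln(C_cathode/C_anode)
RT/nF = 8.314*305/(4*96485) = 0.00657037 V
ln(6.1/0.78) = 2.05675
E = 0.00657037 * 2.05675 = 0.01351 V

0.01351 V


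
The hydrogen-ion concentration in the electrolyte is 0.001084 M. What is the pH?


pH = −log10[H+]
pH = −log10(0.001084) = 2.96

2.96


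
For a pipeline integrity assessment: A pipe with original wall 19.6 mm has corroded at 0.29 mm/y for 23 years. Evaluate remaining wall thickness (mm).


Remaining wall = original − CR × time
t = 19.6 − 0.29*23 = 19.6 − 6.67 = 12.93 mm

12.93 mm


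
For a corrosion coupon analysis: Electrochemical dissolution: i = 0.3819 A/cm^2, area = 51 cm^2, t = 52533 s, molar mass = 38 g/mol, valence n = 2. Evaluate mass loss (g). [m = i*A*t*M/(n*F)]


Apply Faraday's law: m = i*A*t*M / (n*F)
Total charge passed Q = i*A*t = 0.3819*51*52533 = 1023179.9877 C
m = Q*M/(n*F) = 1023179.9877*38/(2*96485) = 201.486 g

201.486 g


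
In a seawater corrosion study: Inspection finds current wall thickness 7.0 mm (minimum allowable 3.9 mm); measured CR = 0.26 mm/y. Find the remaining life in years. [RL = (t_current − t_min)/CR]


Apply the remaining-life relation: RL = (t_current − t_min) / CR
RL = (7.0 − 3.9) / 0.26 = 3.1 / 0.26 = 11.9 years

11.9 years


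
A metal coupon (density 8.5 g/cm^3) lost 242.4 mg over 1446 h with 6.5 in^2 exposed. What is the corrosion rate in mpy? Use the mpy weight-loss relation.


Apply the mpy weight-loss relation: CR = 534 * W / (D * A * T)
Numerator: 534 * 242.4 = 129441.6
Denominator: 8.5 * 6.5 * 1446 = 79891.5
CR = 129441.6 / 79891.5 = 1.62022 mpy

1.62022 mpy


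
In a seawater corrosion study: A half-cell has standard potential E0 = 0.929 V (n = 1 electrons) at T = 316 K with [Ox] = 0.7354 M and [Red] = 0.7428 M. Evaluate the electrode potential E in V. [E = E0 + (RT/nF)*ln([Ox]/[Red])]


Apply the Nernst equation: E = E0 + (RT/nF)*ln([Ox]/[Red])
Step 1: RT/nF = 8.314*316/(1*96485) = 0.02722935 V
Step 2: [Ox]/[Red] = 0.7354/0.7428 = 0.990038
Step 3: ln(0.990038) = -0.010012
Step 4: correction = 0.02722935 * -0.010012 = -0.0003 V
E = 0.929 + -0.0003 = 0.9287 V

0.9287 V


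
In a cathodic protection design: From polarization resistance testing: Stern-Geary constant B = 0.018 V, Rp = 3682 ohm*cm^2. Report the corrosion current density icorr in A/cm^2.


Apply the Stern-Geary relation: icorr = B / Rp
icorr = 0.018 / 3682 = 4.889×10^-6 A/cm^2

4.889×10^-6 A/cm^2


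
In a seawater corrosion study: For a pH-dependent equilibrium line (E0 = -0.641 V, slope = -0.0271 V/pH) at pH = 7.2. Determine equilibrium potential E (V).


Apply the Pourbaix line equation: E = E0 + slope*pH
E = -0.641 + (-0.0271)*7.2 = -0.641 + (-0.19512) = -0.83612 V
Rounded to 3 decimal places: E = -0.836 V

-0.836 V


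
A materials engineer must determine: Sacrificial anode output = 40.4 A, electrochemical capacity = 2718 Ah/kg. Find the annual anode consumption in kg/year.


Annual consumption = current * hours per year / capacity
Rate = 40.4 * 8760 / 2718 = 130.2 kg/year

130.2 kg/year


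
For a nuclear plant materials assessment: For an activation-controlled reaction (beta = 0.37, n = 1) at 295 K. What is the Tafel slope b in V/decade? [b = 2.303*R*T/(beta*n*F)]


Apply the Tafel slope relation: b = 2.303*R*T/(beta*n*F)
Numerator: 2.303 * 8.314 * 295 = 5648.41
Denominator: 0.37 * 1 * 96485 = 35699.45
b = 5648.41 / 35699.45 = 0.1582 V/decade

0.1582 V/decade


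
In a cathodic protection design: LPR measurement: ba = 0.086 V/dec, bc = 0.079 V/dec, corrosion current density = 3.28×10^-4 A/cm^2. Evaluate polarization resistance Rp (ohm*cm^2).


Apply the Stern-Geary equation: Rp = ba*bc / (2.303*icorr*(ba+bc))
ba*bc = 0.086*0.079 = 0.006794
ba+bc = 0.165; 2.303*icorr*(ba+bc) = 2.303*3.28×10^-4*0.165 = 1.2463836×10^-4
Rp = 0.006794 / 1.2463836×10^-4 = 54.51 ohm*cm^2

54.51 ohm*cm^2


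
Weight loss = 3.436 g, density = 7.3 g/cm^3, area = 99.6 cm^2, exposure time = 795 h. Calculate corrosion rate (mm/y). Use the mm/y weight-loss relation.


Apply the mm/y weight-loss relation: CR = 87600 * W / (D * A * T)
Numerator: 87600 * 3.436 = 300993.6
Denominator: 7.3 * 99.6 * 795 = 578028.6
CR = 300993.6 / 578028.6 = 0.5207 mm/y

0.5207 mm/y


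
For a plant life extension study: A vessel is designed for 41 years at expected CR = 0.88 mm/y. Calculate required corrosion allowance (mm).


Corrosion allowance = CR × design life
CA = 0.88 * 41 = 36.08 mm

36.08 mm


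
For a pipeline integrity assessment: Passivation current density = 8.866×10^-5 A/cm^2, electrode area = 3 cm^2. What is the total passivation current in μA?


I = i_pass * A, then convert A → μA (×10^6)
I = 8.866×10^-5 * 3 * 10^6 = 265.98 μA

265.98 μA


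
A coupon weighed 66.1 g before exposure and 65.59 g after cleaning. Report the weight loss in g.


Weight loss = initial − final
WL = 66.1 − 65.59 = 0.51 g

0.51 g


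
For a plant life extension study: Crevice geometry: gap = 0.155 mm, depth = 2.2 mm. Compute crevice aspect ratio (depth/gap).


Aspect ratio = depth / gap
Ratio = 2.2 / 0.155 = 14.2

14.2


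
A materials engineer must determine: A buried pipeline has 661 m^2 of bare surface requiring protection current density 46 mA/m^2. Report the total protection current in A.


I = area * current density, then convert mA → A (÷1000)
I = 661 * 46 / 1000 = 30.41 A

30.41 A


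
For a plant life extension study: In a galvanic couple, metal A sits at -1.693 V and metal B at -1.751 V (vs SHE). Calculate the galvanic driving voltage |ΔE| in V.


Driving voltage is the absolute potential difference.
|ΔE| = |-1.693 − (-1.751)| = 0.058 V

0.058 V


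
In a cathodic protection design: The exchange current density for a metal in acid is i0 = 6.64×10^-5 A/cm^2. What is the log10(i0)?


i0 = 6.64×10^-5 A/cm^2
log10(i0) = -4.178

-4.178


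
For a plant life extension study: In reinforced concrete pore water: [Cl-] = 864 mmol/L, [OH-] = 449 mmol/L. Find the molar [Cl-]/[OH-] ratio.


Threshold parameter = [Cl-] / [OH-] (molar basis; both in mmol/L, so units cancel)
Ratio = 864 / 449 = 1.92

1.92


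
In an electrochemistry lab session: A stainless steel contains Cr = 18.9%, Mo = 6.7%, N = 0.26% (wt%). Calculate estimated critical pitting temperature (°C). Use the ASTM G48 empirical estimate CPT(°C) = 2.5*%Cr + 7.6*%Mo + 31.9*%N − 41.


Apply the ASTM G48 empirical CPT estimate: CPT(°C) = 2.5*%Cr + 7.6*%Mo + 31.9*%N − 41
2.5*18.9 = 47.25; 7.6*6.7 = 50.92; 31.9*0.26 = 8.294
CPT = 47.25 + 50.92 + 8.294 − 41 = 65.464 °C
Rounded to 0.1 °C: CPT ≈ 65.5 °C

65.5 °C


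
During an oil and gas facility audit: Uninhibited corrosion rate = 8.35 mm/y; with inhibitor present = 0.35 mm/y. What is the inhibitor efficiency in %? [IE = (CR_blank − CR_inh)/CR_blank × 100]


Apply the inhibitor-efficiency definition: IE = (CR_blank − CR_inh)/CR_blank × 100
IE = (8.35 − 0.35) / 8.35 × 100
IE = 8.0 / 8.35 × 100 = 95.8 %

95.8 %


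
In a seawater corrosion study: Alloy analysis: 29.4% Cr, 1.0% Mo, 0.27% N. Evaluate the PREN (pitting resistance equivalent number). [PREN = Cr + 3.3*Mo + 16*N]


Apply the PREN formula: PREN = Cr + 3.3*Mo + 16*N
PREN = 29.4 + 3.3*1.0 + 16*0.27
PREN = 29.4 + 3.3 + 4.32 = 37.02

37.02


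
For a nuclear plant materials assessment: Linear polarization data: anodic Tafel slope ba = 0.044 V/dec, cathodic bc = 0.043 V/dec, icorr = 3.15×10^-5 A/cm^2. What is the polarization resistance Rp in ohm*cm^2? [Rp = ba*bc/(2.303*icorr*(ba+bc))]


Apply the Stern-Geary equation: Rp = ba*bc / (2.303*icorr*(ba+bc))
ba*bc = 0.044*0.043 = 0.001892
ba+bc = 0.087; 2.303*icorr*(ba+bc) = 2.303*3.15×10^-5*0.087 = 6.3113715×10^-6
Rp = 0.001892 / 6.3113715×10^-6 = 299.78 ohm*cm^2

299.78 ohm*cm^2


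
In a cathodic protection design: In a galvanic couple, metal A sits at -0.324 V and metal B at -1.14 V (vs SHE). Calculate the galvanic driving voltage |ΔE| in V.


Driving voltage is the absolute potential difference.
|ΔE| = |-0.324 − (-1.14)| = 0.816 V

0.816 V


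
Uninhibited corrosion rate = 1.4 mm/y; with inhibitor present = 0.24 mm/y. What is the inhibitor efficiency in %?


Apply the inhibitor-efficiency definition: IE = (CR_blank − CR_inh)/CR_blank × 100
IE = (1.4 − 0.24) / 1.4 × 100
IE = 1.16 / 1.4 × 100 = 82.9 %

82.9 %


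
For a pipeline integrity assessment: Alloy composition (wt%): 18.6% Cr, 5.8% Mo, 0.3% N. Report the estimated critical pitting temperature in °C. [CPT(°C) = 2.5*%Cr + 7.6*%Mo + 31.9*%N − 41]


Apply the ASTM G48 empirical CPT estimate: CPT(°C) = 2.5*%Cr + 7.6*%Mo + 31.9*%N − 41
2.5*18.6 = 46.5; 7.6*5.8 = 44.08; 31.9*0.3 = 9.57
CPT = 46.5 + 44.08 + 9.57 − 41 = 59.15 °C
Rounded to 0.1 °C: CPT ≈ 59.2 °C

59.2 °C


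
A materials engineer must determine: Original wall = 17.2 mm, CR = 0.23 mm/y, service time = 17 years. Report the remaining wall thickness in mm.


Remaining wall = original − CR × time
t = 17.2 − 0.23*17 = 17.2 − 3.91 = 13.29 mm

13.29 mm


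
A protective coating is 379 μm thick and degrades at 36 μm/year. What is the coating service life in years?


Service life = thickness / degradation rate
Life = 379 / 36 = 10.5 years

10.5 years


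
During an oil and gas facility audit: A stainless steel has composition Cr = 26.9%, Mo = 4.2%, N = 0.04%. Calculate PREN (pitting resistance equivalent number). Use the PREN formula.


Apply the PREN formula: PREN = Cr + 3.3*Mo + 16*N
PREN = 26.9 + 3.3*4.2 + 16*0.04
PREN = 26.9 + 13.86 + 0.64 = 41.4

41.4


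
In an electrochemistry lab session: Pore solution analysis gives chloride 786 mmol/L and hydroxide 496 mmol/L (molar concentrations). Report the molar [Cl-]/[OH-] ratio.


Threshold parameter = [Cl-] / [OH-] (molar basis; both in mmol/L, so units cancel)
Ratio = 786 / 496 = 1.58

1.58


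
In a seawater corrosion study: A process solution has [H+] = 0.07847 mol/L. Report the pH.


pH = −log10[H+]
pH = −log10(0.07847) = 1.11

1.11


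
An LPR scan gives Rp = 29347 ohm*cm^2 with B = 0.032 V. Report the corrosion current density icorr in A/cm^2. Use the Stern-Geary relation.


Apply the Stern-Geary relation: icorr = B / Rp
icorr = 0.032 / 29347 = 1.09×10^-6 A/cm^2

1.09×10^-6 A/cm^2


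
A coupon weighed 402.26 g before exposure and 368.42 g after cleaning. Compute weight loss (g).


Weight loss = initial − final
WL = 402.26 − 368.42 = 33.84 g

33.84 g


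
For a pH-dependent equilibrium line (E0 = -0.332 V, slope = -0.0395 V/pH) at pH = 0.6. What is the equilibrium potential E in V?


Apply the Pourbaix line equation: E = E0 + slope*pH
E = -0.332 + (-0.0395)*0.6 = -0.332 + (-0.0237) = -0.3557 V
Rounded to 3 decimal places: E = -0.356 V

-0.356 V


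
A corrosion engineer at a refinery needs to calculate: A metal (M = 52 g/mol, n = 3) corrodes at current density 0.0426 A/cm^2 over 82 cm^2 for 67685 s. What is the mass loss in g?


Apply Faraday's law: m = i*A*t*M / (n*F)
Total charge passed Q = i*A*t = 0.0426*82*67685 = 236437.242 C
m = Q*M/(n*F) = 236437.242*52/(3*96485) = 42.47547 g

42.47547 g


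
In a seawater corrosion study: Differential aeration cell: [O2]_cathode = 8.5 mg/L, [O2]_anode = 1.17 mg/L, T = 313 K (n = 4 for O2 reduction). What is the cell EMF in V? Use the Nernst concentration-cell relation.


Apply the Nernst concentration-cell relation: E = (RT/nF)*ln(C_cathode/C_anode)
RT/nF = 8.314*313/(4*96485) = 0.00674271 V
ln(8.5/1.17) = 1.98306
E = 0.00674271 * 1.98306 = 0.01337 V

0.01337 V


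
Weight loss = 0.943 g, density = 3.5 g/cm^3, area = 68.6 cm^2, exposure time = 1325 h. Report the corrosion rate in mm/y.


Apply the mm/y weight-loss relation: CR = 87600 * W / (D * A * T)
Numerator: 87600 * 0.943 = 82606.8
Denominator: 3.5 * 68.6 * 1325 = 318132.5
CR = 82606.8 / 318132.5 = 0.2597 mm/y

0.2597 mm/y


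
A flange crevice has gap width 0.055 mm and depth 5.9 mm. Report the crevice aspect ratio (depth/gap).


Aspect ratio = depth / gap
Ratio = 5.9 / 0.055 = 107.3

107.3


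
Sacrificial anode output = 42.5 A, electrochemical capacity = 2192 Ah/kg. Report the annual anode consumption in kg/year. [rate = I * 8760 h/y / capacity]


Annual consumption = current * hours per year / capacity
Rate = 42.5 * 8760 / 2192 = 169.8 kg/year

169.8 kg/year


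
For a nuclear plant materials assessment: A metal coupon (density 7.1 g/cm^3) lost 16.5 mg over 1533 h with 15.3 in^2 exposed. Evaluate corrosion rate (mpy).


Apply the mpy weight-loss relation: CR = 534 * W / (D * A * T)
Numerator: 534 * 16.5 = 8811.0
Denominator: 7.1 * 15.3 * 1533 = 166529.79
CR = 8811.0 / 166529.79 = 0.0529 mpy

0.0529 mpy


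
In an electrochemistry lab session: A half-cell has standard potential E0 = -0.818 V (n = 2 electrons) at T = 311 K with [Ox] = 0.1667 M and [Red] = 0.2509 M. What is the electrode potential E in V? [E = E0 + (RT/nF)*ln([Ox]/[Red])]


Apply the Nernst equation: E = E0 + (RT/nF)*ln([Ox]/[Red])
Step 1: RT/nF = 8.314*311/(2*96485) = 0.01339925 V
Step 2: [Ox]/[Red] = 0.1667/0.2509 = 0.664408
Step 3: ln(0.664408) = -0.408859
Step 4: correction = 0.01339925 * -0.408859 = -0.005 V
E = -0.818 + -0.005 = -0.823 V

-0.823 V


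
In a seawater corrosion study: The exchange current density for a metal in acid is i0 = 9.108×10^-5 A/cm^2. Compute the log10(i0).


i0 = 9.108×10^-5 A/cm^2
log10(i0) = -4.041

-4.041


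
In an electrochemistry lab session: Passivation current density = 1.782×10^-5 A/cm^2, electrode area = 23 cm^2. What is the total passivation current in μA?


I = i_pass * A, then convert A → μA (×10^6)
I = 1.782×10^-5 * 23 * 10^6 = 409.86 μA

409.86 μA


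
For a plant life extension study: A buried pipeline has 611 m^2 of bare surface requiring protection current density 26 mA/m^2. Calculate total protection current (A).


I = area * current density, then convert mA → A (÷1000)
I = 611 * 26 / 1000 = 15.89 A

15.89 A


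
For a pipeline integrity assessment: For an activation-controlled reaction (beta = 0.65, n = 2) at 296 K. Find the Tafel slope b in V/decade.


Apply the Tafel slope relation: b = 2.303*R*T/(beta*n*F)
Numerator: 2.303 * 8.314 * 296 = 5667.55
Denominator: 0.65 * 2 * 96485 = 125430.5
b = 5667.55 / 125430.5 = 0.045 V/decade

0.045 V/decade


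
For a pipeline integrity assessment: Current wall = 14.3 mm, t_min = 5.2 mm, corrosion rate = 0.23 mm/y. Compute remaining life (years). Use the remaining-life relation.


Apply the remaining-life relation: RL = (t_current − t_min) / CR
RL = (14.3 − 5.2) / 0.23 = 9.1 / 0.23 = 39.6 years

39.6 years


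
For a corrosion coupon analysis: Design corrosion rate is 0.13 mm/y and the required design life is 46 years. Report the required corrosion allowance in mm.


Corrosion allowance = CR × design life
CA = 0.13 * 46 = 5.98 mm

5.98 mm


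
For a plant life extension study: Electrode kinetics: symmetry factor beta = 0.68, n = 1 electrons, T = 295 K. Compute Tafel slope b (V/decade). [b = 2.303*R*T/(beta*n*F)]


Apply the Tafel slope relation: b = 2.303*R*T/(beta*n*F)
Numerator: 2.303 * 8.314 * 295 = 5648.41
Denominator: 0.68 * 1 * 96485 = 65609.8
b = 5648.41 / 65609.8 = 0.086 V/decade

0.086 V/decade


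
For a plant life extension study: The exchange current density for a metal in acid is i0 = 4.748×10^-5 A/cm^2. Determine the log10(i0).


i0 = 4.748×10^-5 A/cm^2
log10(i0) = -4.323

-4.323


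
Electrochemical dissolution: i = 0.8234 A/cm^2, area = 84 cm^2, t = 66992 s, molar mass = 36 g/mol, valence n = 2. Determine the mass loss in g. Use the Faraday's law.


Apply Faraday's law: m = i*A*t*M / (n*F)
Total charge passed Q = i*A*t = 0.8234*84*66992 = 4633541.8752 C
m = Q*M/(n*F) = 4633541.8752*36/(2*96485) = 864.422 g

864.422 g


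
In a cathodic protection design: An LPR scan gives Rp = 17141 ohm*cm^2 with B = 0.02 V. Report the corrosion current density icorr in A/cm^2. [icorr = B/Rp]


Apply the Stern-Geary relation: icorr = B / Rp
icorr = 0.02 / 17141 = 1.167×10^-6 A/cm^2

1.167×10^-6 A/cm^2


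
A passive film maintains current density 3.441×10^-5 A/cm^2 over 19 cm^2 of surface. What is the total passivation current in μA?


I = i_pass * A, then convert A → μA (×10^6)
I = 3.441×10^-5 * 19 * 10^6 = 653.79 μA

653.79 μA


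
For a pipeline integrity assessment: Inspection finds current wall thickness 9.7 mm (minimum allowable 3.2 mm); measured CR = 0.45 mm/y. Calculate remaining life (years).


Apply the remaining-life relation: RL = (t_current − t_min) / CR
RL = (9.7 − 3.2) / 0.45 = 6.5 / 0.45 = 14.4 years

14.4 years


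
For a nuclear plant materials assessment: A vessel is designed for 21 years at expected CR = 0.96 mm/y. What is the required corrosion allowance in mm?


Corrosion allowance = CR × design life
CA = 0.96 * 21 = 20.16 mm

20.16 mm


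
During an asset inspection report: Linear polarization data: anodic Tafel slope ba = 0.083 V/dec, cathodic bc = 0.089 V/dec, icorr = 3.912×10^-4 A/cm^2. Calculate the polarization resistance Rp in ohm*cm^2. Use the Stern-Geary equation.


Apply the Stern-Geary equation: Rp = ba*bc / (2.303*icorr*(ba+bc))
ba*bc = 0.083*0.089 = 0.007387
ba+bc = 0.172; 2.303*icorr*(ba+bc) = 2.303*3.912×10^-4*0.172 = 1.5496058×10^-4
Rp = 0.007387 / 1.5496058×10^-4 = 47.67 ohm*cm^2

47.67 ohm*cm^2


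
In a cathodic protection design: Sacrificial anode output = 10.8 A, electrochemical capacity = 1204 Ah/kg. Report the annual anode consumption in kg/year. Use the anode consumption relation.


Annual consumption = current * hours per year / capacity
Rate = 10.8 * 8760 / 1204 = 78.6 kg/year

78.6 kg/year


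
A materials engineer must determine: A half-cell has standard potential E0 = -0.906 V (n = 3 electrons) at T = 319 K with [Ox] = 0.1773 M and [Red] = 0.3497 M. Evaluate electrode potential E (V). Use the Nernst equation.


Apply the Nernst equation: E = E0 + (RT/nF)*ln([Ox]/[Red])
Step 1: RT/nF = 8.314*319/(3*96485) = 0.00916262 V
Step 2: [Ox]/[Red] = 0.1773/0.3497 = 0.507006
Step 3: ln(0.507006) = -0.679232
Step 4: correction = 0.00916262 * -0.679232 = -0.0062 V
E = -0.906 + -0.0062 = -0.9122 V

-0.9122 V


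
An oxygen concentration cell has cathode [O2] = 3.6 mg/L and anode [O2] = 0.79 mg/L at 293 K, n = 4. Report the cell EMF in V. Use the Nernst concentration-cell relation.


Apply the Nernst concentration-cell relation: E = (RT/nF)*ln(C_cathode/C_anode)
RT/nF = 8.314*293/(4*96485) = 0.00631187 V
ln(3.6/0.79) = 1.51666
E = 0.00631187 * 1.51666 = 0.00957 V

0.00957 V


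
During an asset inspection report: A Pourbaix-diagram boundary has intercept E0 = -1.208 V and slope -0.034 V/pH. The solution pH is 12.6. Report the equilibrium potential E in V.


Apply the Pourbaix line equation: E = E0 + slope*pH
E = -1.208 + (-0.034)*12.6 = -1.208 + (-0.4284) = -1.6364 V
Rounded to 3 decimal places: E = -1.636 V

-1.636 V


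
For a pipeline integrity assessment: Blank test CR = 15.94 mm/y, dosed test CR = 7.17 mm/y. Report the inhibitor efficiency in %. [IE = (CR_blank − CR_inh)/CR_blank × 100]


Apply the inhibitor-efficiency definition: IE = (CR_blank − CR_inh)/CR_blank × 100
IE = (15.94 − 7.17) / 15.94 × 100
IE = 8.77 / 15.94 × 100 = 55.0 %

55.0 %


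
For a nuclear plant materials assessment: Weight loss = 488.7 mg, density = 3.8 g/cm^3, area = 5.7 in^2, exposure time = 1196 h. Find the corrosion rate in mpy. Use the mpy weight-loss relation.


Apply the mpy weight-loss relation: CR = 534 * W / (D * A * T)
Numerator: 534 * 488.7 = 260965.8
Denominator: 3.8 * 5.7 * 1196 = 25905.36
CR = 260965.8 / 25905.36 = 10.074 mpy

10.074 mpy


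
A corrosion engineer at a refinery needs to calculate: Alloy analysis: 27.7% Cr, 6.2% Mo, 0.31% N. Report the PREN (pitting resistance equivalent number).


Apply the PREN formula: PREN = Cr + 3.3*Mo + 16*N
PREN = 27.7 + 3.3*6.2 + 16*0.31
PREN = 27.7 + 20.46 + 4.96 = 53.12

53.12


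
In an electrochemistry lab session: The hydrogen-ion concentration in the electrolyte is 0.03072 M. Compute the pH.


pH = −log10[H+]
pH = −log10(0.03072) = 1.51

1.51


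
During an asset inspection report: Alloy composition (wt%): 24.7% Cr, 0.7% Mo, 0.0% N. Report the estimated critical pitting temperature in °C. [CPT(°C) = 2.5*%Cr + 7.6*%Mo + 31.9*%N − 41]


Apply the ASTM G48 empirical CPT estimate: CPT(°C) = 2.5*%Cr + 7.6*%Mo + 31.9*%N − 41
2.5*24.7 = 61.75; 7.6*0.7 = 5.32; 31.9*0.0 = 0
CPT = 61.75 + 5.32 + 0 − 41 = 26.07 °C
Rounded to 0.1 °C: CPT ≈ 26.1 °C

26.1 °C


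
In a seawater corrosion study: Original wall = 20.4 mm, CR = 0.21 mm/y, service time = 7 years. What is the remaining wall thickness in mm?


Remaining wall = original − CR × time
t = 20.4 − 0.21*7 = 20.4 − 1.47 = 18.93 mm

18.93 mm


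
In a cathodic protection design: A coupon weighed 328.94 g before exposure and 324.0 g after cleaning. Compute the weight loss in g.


Weight loss = initial − final
WL = 328.94 − 324.0 = 4.94 g

4.94 g


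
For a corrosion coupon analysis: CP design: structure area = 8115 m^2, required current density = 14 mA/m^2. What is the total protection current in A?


I = area * current density, then convert mA → A (÷1000)
I = 8115 * 14 / 1000 = 113.61 A

113.61 A


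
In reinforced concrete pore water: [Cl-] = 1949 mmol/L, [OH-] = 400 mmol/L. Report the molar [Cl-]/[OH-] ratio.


Threshold parameter = [Cl-] / [OH-] (molar basis; both in mmol/L, so units cancel)
Ratio = 1949 / 400 = 4.87

4.87


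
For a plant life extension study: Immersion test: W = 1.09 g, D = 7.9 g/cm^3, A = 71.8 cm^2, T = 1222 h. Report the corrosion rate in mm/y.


Apply the mm/y weight-loss relation: CR = 87600 * W / (D * A * T)
Numerator: 87600 * 1.09 = 95484.0
Denominator: 7.9 * 71.8 * 1222 = 693142.84
CR = 95484.0 / 693142.84 = 0.1378 mm/y

0.1378 mm/y


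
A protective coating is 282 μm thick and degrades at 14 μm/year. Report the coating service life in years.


Service life = thickness / degradation rate
Life = 282 / 14 = 20.1 years

20.1 years


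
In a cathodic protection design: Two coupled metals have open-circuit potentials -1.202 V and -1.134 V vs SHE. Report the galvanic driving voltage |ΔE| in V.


Driving voltage is the absolute potential difference.
|ΔE| = |-1.202 − (-1.134)| = 0.068 V

0.068 V


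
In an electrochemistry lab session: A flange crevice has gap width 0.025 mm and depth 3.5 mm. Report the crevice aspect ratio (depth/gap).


Aspect ratio = depth / gap
Ratio = 3.5 / 0.025 = 140.0

140.0


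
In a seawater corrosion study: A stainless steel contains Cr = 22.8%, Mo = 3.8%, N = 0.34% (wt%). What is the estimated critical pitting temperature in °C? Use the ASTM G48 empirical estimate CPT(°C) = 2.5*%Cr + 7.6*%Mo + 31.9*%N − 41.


Apply the ASTM G48 empirical CPT estimate: CPT(°C) = 2.5*%Cr + 7.6*%Mo + 31.9*%N − 41
2.5*22.8 = 57; 7.6*3.8 = 28.88; 31.9*0.34 = 10.846
CPT = 57 + 28.88 + 10.846 − 41 = 55.726 °C
Rounded to 0.1 °C: CPT ≈ 55.7 °C

55.7 °C


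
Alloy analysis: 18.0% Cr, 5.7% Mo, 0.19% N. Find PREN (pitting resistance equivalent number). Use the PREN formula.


Apply the PREN formula: PREN = Cr + 3.3*Mo + 16*N
PREN = 18.0 + 3.3*5.7 + 16*0.19
PREN = 18.0 + 18.81 + 3.04 = 39.85

39.85


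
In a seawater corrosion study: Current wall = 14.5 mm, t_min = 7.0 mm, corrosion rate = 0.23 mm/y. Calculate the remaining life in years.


Apply the remaining-life relation: RL = (t_current − t_min) / CR
RL = (14.5 − 7.0) / 0.23 = 7.5 / 0.23 = 32.6 years

32.6 years


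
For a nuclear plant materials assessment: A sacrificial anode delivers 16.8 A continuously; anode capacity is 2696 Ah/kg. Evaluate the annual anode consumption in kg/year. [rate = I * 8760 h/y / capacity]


Annual consumption = current * hours per year / capacity
Rate = 16.8 * 8760 / 2696 = 54.6 kg/year

54.6 kg/year


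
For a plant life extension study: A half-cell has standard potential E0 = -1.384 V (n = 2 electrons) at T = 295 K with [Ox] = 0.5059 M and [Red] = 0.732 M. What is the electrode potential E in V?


Apply the Nernst equation: E = E0 + (RT/nF)*ln([Ox]/[Red])
Step 1: RT/nF = 8.314*295/(2*96485) = 0.0127099 V
Step 2: [Ox]/[Red] = 0.5059/0.732 = 0.69112
Step 3: ln(0.69112) = -0.369442
Step 4: correction = 0.0127099 * -0.369442 = -0.005 V
E = -1.384 + -0.005 = -1.389 V

-1.389 V


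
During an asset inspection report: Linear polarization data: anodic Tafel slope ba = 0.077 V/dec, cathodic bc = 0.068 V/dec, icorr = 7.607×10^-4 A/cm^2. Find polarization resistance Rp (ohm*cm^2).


Apply the Stern-Geary equation: Rp = ba*bc / (2.303*icorr*(ba+bc))
ba*bc = 0.077*0.068 = 0.005236
ba+bc = 0.145; 2.303*icorr*(ba+bc) = 2.303*7.607×10^-4*0.145 = 2.5402435×10^-4
Rp = 0.005236 / 2.5402435×10^-4 = 20.6 ohm*cm^2

20.6 ohm*cm^2


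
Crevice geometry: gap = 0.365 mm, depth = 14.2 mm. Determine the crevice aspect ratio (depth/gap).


Aspect ratio = depth / gap
Ratio = 14.2 / 0.365 = 38.9

38.9


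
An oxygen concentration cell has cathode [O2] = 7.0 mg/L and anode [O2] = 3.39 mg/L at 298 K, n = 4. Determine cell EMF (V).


Apply the Nernst concentration-cell relation: E = (RT/nF)*ln(C_cathode/C_anode)
RT/nF = 8.314*298/(4*96485) = 0.00641958 V
ln(7.0/3.39) = 0.72508
E = 0.00641958 * 0.72508 = 0.00465 V

0.00465 V


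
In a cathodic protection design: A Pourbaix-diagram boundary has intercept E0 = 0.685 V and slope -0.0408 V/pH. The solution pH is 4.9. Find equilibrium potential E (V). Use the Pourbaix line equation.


Apply the Pourbaix line equation: E = E0 + slope*pH
E = 0.685 + (-0.0408)*4.9 = 0.685 + (-0.19992) = 0.48508 V
Rounded to 4 decimal places: E = 0.4851 V

0.4851 V


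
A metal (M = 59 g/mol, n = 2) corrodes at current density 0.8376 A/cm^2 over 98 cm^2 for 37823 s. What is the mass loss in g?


Apply Faraday's law: m = i*A*t*M / (n*F)
Total charge passed Q = i*A*t = 0.8376*98*37823 = 3104693.3904 C
m = Q*M/(n*F) = 3104693.3904*59/(2*96485) = 949.251 g

949.251 g


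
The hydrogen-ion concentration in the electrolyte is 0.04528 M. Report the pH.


pH = −log10[H+]
pH = −log10(0.04528) = 1.34

1.34


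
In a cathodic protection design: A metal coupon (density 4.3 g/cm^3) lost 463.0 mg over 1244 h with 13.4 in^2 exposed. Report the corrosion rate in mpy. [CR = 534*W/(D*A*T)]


Apply the mpy weight-loss relation: CR = 534 * W / (D * A * T)
Numerator: 534 * 463.0 = 247242.0
Denominator: 4.3 * 13.4 * 1244 = 71679.28
CR = 247242.0 / 71679.28 = 3.44928 mpy

3.44928 mpy


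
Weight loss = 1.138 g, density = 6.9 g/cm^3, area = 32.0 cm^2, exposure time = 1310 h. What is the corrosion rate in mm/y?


Apply the mm/y weight-loss relation: CR = 87600 * W / (D * A * T)
Numerator: 87600 * 1.138 = 99688.8
Denominator: 6.9 * 32.0 * 1310 = 289248.0
CR = 99688.8 / 289248.0 = 0.344648 mm/y

0.344648 mm/y


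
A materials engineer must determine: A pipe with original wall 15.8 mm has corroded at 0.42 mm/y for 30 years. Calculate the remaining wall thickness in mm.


Remaining wall = original − CR × time
t = 15.8 − 0.42*30 = 15.8 − 12.6 = 3.2 mm

3.2 mm


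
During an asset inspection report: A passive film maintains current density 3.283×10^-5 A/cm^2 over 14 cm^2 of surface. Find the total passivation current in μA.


I = i_pass * A, then convert A → μA (×10^6)
I = 3.283×10^-5 * 14 * 10^6 = 459.62 μA

459.62 μA


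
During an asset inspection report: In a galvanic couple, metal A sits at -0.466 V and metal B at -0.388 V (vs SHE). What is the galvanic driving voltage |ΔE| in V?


Driving voltage is the absolute potential difference.
|ΔE| = |-0.466 − (-0.388)| = 0.078 V

0.078 V


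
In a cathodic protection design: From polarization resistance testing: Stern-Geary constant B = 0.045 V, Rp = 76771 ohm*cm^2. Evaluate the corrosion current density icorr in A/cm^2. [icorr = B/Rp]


Apply the Stern-Geary relation: icorr = B / Rp
icorr = 0.045 / 76771 = 5.862×10^-7 A/cm^2

5.862×10^-7 A/cm^2


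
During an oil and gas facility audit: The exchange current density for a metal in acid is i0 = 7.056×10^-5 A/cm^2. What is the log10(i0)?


i0 = 7.056×10^-5 A/cm^2
log10(i0) = -4.151

-4.151


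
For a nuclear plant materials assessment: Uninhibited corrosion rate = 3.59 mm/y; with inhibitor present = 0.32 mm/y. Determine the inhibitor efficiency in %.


Apply the inhibitor-efficiency definition: IE = (CR_blank − CR_inh)/CR_blank × 100
IE = (3.59 − 0.32) / 3.59 × 100
IE = 3.27 / 3.59 × 100 = 91.1 %

91.1 %


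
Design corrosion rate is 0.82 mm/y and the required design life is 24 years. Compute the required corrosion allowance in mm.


Corrosion allowance = CR × design life
CA = 0.82 * 24 = 19.68 mm

19.68 mm


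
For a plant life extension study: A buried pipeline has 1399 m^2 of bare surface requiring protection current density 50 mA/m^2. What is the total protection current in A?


I = area * current density, then convert mA → A (÷1000)
I = 1399 * 50 / 1000 = 69.95 A

69.95 A


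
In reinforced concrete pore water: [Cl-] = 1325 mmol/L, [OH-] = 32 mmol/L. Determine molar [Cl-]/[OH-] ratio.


Threshold parameter = [Cl-] / [OH-] (molar basis; both in mmol/L, so units cancel)
Ratio = 1325 / 32 = 41.41

41.41


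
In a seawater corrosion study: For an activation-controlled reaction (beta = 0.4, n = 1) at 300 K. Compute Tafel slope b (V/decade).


Apply the Tafel slope relation: b = 2.303*R*T/(beta*n*F)
Numerator: 2.303 * 8.314 * 300 = 5744.14
Denominator: 0.4 * 1 * 96485 = 38594.0
b = 5744.14 / 38594.0 = 0.149 V/decade

0.149 V/decade


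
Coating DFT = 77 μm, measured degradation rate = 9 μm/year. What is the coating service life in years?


Service life = thickness / degradation rate
Life = 77 / 9 = 8.6 years

8.6 years


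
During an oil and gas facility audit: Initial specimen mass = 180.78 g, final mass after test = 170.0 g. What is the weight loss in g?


Weight loss = initial − final
WL = 180.78 − 170.0 = 10.78 g

10.78 g


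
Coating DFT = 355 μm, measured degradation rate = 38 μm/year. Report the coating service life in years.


Service life = thickness / degradation rate
Life = 355 / 38 = 9.3 years

9.3 years
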